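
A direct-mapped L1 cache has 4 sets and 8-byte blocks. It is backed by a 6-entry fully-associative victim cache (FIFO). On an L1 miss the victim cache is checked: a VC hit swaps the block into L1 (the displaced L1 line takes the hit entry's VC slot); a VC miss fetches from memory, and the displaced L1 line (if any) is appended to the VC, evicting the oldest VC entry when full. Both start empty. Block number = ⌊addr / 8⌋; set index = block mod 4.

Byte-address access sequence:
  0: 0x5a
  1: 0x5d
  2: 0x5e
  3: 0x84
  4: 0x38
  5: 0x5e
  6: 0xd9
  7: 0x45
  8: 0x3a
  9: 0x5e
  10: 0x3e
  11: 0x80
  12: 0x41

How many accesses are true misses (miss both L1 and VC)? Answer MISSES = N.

0: 0x5a (blk 11, set 3) → MISS  vc=[]
1: 0x5d (blk 11, set 3) → L1-HIT  vc=[]
2: 0x5e (blk 11, set 3) → L1-HIT  vc=[]
3: 0x84 (blk 16, set 0) → MISS  vc=[]
4: 0x38 (blk 7, set 3) → MISS  vc=[11]
5: 0x5e (blk 11, set 3) → VC-HIT  vc=[7]
6: 0xd9 (blk 27, set 3) → MISS  vc=[7, 11]
7: 0x45 (blk 8, set 0) → MISS  vc=[7, 11, 16]
8: 0x3a (blk 7, set 3) → VC-HIT  vc=[27, 11, 16]
9: 0x5e (blk 11, set 3) → VC-HIT  vc=[27, 7, 16]
10: 0x3e (blk 7, set 3) → VC-HIT  vc=[27, 11, 16]
11: 0x80 (blk 16, set 0) → VC-HIT  vc=[27, 11, 8]
12: 0x41 (blk 8, set 0) → VC-HIT  vc=[27, 11, 16]

MISSES = 5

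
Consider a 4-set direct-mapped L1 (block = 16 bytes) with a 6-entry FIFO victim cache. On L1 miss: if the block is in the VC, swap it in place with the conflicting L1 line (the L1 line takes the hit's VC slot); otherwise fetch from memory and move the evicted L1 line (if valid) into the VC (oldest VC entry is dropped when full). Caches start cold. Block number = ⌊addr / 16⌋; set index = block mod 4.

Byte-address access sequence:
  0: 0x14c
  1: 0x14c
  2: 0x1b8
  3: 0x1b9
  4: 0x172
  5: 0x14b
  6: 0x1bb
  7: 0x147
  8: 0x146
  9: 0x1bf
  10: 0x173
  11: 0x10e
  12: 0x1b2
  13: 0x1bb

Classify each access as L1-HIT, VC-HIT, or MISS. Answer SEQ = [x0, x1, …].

0: 0x14c (blk 20, set 0) → MISS  vc=[]
1: 0x14c (blk 20, set 0) → L1-HIT  vc=[]
2: 0x1b8 (blk 27, set 3) → MISS  vc=[]
3: 0x1b9 (blk 27, set 3) → L1-HIT  vc=[]
4: 0x172 (blk 23, set 3) → MISS  vc=[27]
5: 0x14b (blk 20, set 0) → L1-HIT  vc=[27]
6: 0x1bb (blk 27, set 3) → VC-HIT  vc=[23]
7: 0x147 (blk 20, set 0) → L1-HIT  vc=[23]
8: 0x146 (blk 20, set 0) → L1-HIT  vc=[23]
9: 0x1bf (blk 27, set 3) → L1-HIT  vc=[23]
10: 0x173 (blk 23, set 3) → VC-HIT  vc=[27]
11: 0x10e (blk 16, set 0) → MISS  vc=[27, 20]
12: 0x1b2 (blk 27, set 3) → VC-HIT  vc=[23, 20]
13: 0x1bb (blk 27, set 3) → L1-HIT  vc=[23, 20]

SEQ = [MISS, L1-HIT, MISS, L1-HIT, MISS, L1-HIT, VC-HIT, L1-HIT, L1-HIT, L1-HIT, VC-HIT, MISS, VC-HIT, L1-HIT]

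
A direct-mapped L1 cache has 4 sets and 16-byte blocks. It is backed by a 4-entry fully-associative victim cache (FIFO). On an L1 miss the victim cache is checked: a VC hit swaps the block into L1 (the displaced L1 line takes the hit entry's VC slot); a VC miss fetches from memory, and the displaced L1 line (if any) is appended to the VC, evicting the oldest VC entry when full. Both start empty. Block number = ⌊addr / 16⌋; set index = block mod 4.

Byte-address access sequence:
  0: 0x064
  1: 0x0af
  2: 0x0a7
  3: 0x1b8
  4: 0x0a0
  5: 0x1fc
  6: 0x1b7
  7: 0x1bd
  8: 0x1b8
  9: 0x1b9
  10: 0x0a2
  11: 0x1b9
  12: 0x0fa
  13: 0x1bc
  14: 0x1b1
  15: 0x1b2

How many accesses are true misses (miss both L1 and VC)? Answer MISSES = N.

MISSES = 5

  [0] addr=0x64 blk=6 s=2: MISS | VC []
  [1] addr=0xaf blk=10 s=2: MISS | VC [6]
  [2] addr=0xa7 blk=10 s=2: L1-HIT | VC [6]
  [3] addr=0x1b8 blk=27 s=3: MISS | VC [6]
  [4] addr=0xa0 blk=10 s=2: L1-HIT | VC [6]
  [5] addr=0x1fc blk=31 s=3: MISS | VC [6, 27]
  [6] addr=0x1b7 blk=27 s=3: VC-HIT | VC [6, 31]
  [7] addr=0x1bd blk=27 s=3: L1-HIT | VC [6, 31]
  [8] addr=0x1b8 blk=27 s=3: L1-HIT | VC [6, 31]
  [9] addr=0x1b9 blk=27 s=3: L1-HIT | VC [6, 31]
  [10] addr=0xa2 blk=10 s=2: L1-HIT | VC [6, 31]
  [11] addr=0x1b9 blk=27 s=3: L1-HIT | VC [6, 31]
  [12] addr=0xfa blk=15 s=3: MISS | VC [6, 31, 27]
  [13] addr=0x1bc blk=27 s=3: VC-HIT | VC [6, 31, 15]
  [14] addr=0x1b1 blk=27 s=3: L1-HIT | VC [6, 31, 15]
  [15] addr=0x1b2 blk=27 s=3: L1-HIT | VC [6, 31, 15]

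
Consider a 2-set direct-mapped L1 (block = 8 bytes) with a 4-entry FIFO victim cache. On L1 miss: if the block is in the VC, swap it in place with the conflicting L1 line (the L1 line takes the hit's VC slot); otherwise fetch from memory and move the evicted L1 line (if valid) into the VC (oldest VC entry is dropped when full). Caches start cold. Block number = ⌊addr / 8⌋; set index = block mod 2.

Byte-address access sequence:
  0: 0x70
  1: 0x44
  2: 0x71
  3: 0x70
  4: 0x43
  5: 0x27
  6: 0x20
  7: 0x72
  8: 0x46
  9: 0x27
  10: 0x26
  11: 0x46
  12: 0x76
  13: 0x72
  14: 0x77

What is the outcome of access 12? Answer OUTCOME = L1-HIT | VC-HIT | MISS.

OUTCOME = VC-HIT

#0 0x70→b14/s0 MISS; vc=[]
#1 0x44→b8/s0 MISS; vc=[14]
#2 0x71→b14/s0 VC-HIT; vc=[8]
#3 0x70→b14/s0 L1-HIT; vc=[8]
#4 0x43→b8/s0 VC-HIT; vc=[14]
#5 0x27→b4/s0 MISS; vc=[14,8]
#6 0x20→b4/s0 L1-HIT; vc=[14,8]
#7 0x72→b14/s0 VC-HIT; vc=[4,8]
#8 0x46→b8/s0 VC-HIT; vc=[4,14]
#9 0x27→b4/s0 VC-HIT; vc=[8,14]
#10 0x26→b4/s0 L1-HIT; vc=[8,14]
#11 0x46→b8/s0 VC-HIT; vc=[4,14]
#12 0x76→b14/s0 VC-HIT; vc=[4,8]
#13 0x72→b14/s0 L1-HIT; vc=[4,8]
#14 0x77→b14/s0 L1-HIT; vc=[4,8]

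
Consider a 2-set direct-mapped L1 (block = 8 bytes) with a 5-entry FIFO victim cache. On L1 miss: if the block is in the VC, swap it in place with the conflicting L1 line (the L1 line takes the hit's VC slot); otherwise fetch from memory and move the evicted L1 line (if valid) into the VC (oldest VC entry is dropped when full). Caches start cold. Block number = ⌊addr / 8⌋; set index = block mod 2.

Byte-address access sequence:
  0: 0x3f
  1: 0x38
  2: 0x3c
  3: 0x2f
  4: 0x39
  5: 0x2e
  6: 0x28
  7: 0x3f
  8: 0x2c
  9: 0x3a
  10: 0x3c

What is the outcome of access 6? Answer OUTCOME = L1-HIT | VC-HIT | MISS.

#0 0x3f→b7/s1 MISS; vc=[]
#1 0x38→b7/s1 L1-HIT; vc=[]
#2 0x3c→b7/s1 L1-HIT; vc=[]
#3 0x2f→b5/s1 MISS; vc=[7]
#4 0x39→b7/s1 VC-HIT; vc=[5]
#5 0x2e→b5/s1 VC-HIT; vc=[7]
#6 0x28→b5/s1 L1-HIT; vc=[7]
#7 0x3f→b7/s1 VC-HIT; vc=[5]
#8 0x2c→b5/s1 VC-HIT; vc=[7]
#9 0x3a→b7/s1 VC-HIT; vc=[5]
#10 0x3c→b7/s1 L1-HIT; vc=[5]

OUTCOME = L1-HIT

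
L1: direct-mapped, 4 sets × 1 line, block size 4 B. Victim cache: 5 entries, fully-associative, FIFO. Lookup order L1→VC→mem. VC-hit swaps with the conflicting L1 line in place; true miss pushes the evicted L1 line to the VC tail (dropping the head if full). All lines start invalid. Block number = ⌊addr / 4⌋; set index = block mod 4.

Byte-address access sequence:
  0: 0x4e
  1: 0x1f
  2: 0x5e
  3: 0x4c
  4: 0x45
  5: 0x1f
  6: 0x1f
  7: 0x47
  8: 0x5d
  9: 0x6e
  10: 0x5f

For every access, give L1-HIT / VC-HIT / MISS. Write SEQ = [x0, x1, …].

#0 0x4e→b19/s3 MISS; vc=[]
#1 0x1f→b7/s3 MISS; vc=[19]
#2 0x5e→b23/s3 MISS; vc=[19,7]
#3 0x4c→b19/s3 VC-HIT; vc=[23,7]
#4 0x45→b17/s1 MISS; vc=[23,7]
#5 0x1f→b7/s3 VC-HIT; vc=[23,19]
#6 0x1f→b7/s3 L1-HIT; vc=[23,19]
#7 0x47→b17/s1 L1-HIT; vc=[23,19]
#8 0x5d→b23/s3 VC-HIT; vc=[7,19]
#9 0x6e→b27/s3 MISS; vc=[7,19,23]
#10 0x5f→b23/s3 VC-HIT; vc=[7,19,27]

SEQ = [MISS, MISS, MISS, VC-HIT, MISS, VC-HIT, L1-HIT, L1-HIT, VC-HIT, MISS, VC-HIT]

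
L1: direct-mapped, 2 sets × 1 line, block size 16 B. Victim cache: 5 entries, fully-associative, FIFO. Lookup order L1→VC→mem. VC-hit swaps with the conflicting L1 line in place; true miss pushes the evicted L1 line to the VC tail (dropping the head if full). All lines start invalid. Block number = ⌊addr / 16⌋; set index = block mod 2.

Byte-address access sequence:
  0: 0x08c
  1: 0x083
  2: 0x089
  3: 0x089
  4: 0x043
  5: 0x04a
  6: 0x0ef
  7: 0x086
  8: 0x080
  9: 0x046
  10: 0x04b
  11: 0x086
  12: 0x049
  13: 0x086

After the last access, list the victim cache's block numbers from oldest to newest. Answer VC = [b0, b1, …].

#0 0x8c→b8/s0 MISS; vc=[]
#1 0x83→b8/s0 L1-HIT; vc=[]
#2 0x89→b8/s0 L1-HIT; vc=[]
#3 0x89→b8/s0 L1-HIT; vc=[]
#4 0x43→b4/s0 MISS; vc=[8]
#5 0x4a→b4/s0 L1-HIT; vc=[8]
#6 0xef→b14/s0 MISS; vc=[8,4]
#7 0x86→b8/s0 VC-HIT; vc=[14,4]
#8 0x80→b8/s0 L1-HIT; vc=[14,4]
#9 0x46→b4/s0 VC-HIT; vc=[14,8]
#10 0x4b→b4/s0 L1-HIT; vc=[14,8]
#11 0x86→b8/s0 VC-HIT; vc=[14,4]
#12 0x49→b4/s0 VC-HIT; vc=[14,8]
#13 0x86→b8/s0 VC-HIT; vc=[14,4]

VC = [14, 4]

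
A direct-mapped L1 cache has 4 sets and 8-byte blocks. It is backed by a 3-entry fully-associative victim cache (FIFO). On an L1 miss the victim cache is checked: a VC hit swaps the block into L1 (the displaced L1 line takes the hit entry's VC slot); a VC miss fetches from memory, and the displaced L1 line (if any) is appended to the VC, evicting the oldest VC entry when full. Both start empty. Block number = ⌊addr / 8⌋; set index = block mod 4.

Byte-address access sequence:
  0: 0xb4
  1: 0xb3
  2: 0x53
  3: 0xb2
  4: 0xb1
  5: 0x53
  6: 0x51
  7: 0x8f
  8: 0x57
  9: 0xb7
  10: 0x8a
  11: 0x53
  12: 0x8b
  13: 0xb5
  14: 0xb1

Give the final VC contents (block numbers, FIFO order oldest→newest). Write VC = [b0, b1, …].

VC = [10]

  [0] addr=0xb4 blk=22 s=2: MISS | VC []
  [1] addr=0xb3 blk=22 s=2: L1-HIT | VC []
  [2] addr=0x53 blk=10 s=2: MISS | VC [22]
  [3] addr=0xb2 blk=22 s=2: VC-HIT | VC [10]
  [4] addr=0xb1 blk=22 s=2: L1-HIT | VC [10]
  [5] addr=0x53 blk=10 s=2: VC-HIT | VC [22]
  [6] addr=0x51 blk=10 s=2: L1-HIT | VC [22]
  [7] addr=0x8f blk=17 s=1: MISS | VC [22]
  [8] addr=0x57 blk=10 s=2: L1-HIT | VC [22]
  [9] addr=0xb7 blk=22 s=2: VC-HIT | VC [10]
  [10] addr=0x8a blk=17 s=1: L1-HIT | VC [10]
  [11] addr=0x53 blk=10 s=2: VC-HIT | VC [22]
  [12] addr=0x8b blk=17 s=1: L1-HIT | VC [22]
  [13] addr=0xb5 blk=22 s=2: VC-HIT | VC [10]
  [14] addr=0xb1 blk=22 s=2: L1-HIT | VC [10]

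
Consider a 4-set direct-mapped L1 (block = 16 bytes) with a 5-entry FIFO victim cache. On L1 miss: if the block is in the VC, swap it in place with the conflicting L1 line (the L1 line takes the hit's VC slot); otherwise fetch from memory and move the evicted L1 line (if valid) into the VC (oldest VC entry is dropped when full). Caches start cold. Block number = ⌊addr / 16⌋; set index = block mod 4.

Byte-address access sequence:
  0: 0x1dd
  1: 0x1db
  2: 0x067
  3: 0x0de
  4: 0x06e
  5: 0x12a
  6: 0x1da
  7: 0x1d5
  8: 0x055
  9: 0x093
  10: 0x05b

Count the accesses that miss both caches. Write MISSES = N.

0: 0x1dd (blk 29, set 1) → MISS  vc=[]
1: 0x1db (blk 29, set 1) → L1-HIT  vc=[]
2: 0x67 (blk 6, set 2) → MISS  vc=[]
3: 0xde (blk 13, set 1) → MISS  vc=[29]
4: 0x6e (blk 6, set 2) → L1-HIT  vc=[29]
5: 0x12a (blk 18, set 2) → MISS  vc=[29, 6]
6: 0x1da (blk 29, set 1) → VC-HIT  vc=[13, 6]
7: 0x1d5 (blk 29, set 1) → L1-HIT  vc=[13, 6]
8: 0x55 (blk 5, set 1) → MISS  vc=[13, 6, 29]
9: 0x93 (blk 9, set 1) → MISS  vc=[13, 6, 29, 5]
10: 0x5b (blk 5, set 1) → VC-HIT  vc=[13, 6, 29, 9]

MISSES = 6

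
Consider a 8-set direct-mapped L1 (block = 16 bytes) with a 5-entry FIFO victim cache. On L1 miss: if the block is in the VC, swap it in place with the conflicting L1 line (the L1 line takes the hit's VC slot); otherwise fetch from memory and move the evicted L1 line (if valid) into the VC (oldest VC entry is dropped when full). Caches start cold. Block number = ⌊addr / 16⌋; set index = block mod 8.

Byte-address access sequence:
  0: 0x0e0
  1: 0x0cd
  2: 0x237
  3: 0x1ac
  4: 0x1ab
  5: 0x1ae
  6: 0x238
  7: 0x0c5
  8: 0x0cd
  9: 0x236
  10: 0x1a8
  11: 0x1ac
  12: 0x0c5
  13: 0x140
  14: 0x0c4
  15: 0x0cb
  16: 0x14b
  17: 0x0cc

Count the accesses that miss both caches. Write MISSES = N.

#0 0xe0→b14/s6 MISS; vc=[]
#1 0xcd→b12/s4 MISS; vc=[]
#2 0x237→b35/s3 MISS; vc=[]
#3 0x1ac→b26/s2 MISS; vc=[]
#4 0x1ab→b26/s2 L1-HIT; vc=[]
#5 0x1ae→b26/s2 L1-HIT; vc=[]
#6 0x238→b35/s3 L1-HIT; vc=[]
#7 0xc5→b12/s4 L1-HIT; vc=[]
#8 0xcd→b12/s4 L1-HIT; vc=[]
#9 0x236→b35/s3 L1-HIT; vc=[]
#10 0x1a8→b26/s2 L1-HIT; vc=[]
#11 0x1ac→b26/s2 L1-HIT; vc=[]
#12 0xc5→b12/s4 L1-HIT; vc=[]
#13 0x140→b20/s4 MISS; vc=[12]
#14 0xc4→b12/s4 VC-HIT; vc=[20]
#15 0xcb→b12/s4 L1-HIT; vc=[20]
#16 0x14b→b20/s4 VC-HIT; vc=[12]
#17 0xcc→b12/s4 VC-HIT; vc=[20]

MISSES = 5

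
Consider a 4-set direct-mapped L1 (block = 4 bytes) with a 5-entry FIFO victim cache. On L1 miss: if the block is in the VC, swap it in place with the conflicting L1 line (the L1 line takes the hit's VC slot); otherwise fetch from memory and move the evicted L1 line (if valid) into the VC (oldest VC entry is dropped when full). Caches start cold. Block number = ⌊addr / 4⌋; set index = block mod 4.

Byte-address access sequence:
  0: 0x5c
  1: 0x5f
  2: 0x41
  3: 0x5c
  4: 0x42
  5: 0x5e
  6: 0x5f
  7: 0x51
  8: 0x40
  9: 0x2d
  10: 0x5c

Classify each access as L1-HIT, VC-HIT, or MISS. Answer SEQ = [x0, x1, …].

0: 0x5c (blk 23, set 3) → MISS  vc=[]
1: 0x5f (blk 23, set 3) → L1-HIT  vc=[]
2: 0x41 (blk 16, set 0) → MISS  vc=[]
3: 0x5c (blk 23, set 3) → L1-HIT  vc=[]
4: 0x42 (blk 16, set 0) → L1-HIT  vc=[]
5: 0x5e (blk 23, set 3) → L1-HIT  vc=[]
6: 0x5f (blk 23, set 3) → L1-HIT  vc=[]
7: 0x51 (blk 20, set 0) → MISS  vc=[16]
8: 0x40 (blk 16, set 0) → VC-HIT  vc=[20]
9: 0x2d (blk 11, set 3) → MISS  vc=[20, 23]
10: 0x5c (blk 23, set 3) → VC-HIT  vc=[20, 11]

SEQ = [MISS, L1-HIT, MISS, L1-HIT, L1-HIT, L1-HIT, L1-HIT, MISS, VC-HIT, MISS, VC-HIT]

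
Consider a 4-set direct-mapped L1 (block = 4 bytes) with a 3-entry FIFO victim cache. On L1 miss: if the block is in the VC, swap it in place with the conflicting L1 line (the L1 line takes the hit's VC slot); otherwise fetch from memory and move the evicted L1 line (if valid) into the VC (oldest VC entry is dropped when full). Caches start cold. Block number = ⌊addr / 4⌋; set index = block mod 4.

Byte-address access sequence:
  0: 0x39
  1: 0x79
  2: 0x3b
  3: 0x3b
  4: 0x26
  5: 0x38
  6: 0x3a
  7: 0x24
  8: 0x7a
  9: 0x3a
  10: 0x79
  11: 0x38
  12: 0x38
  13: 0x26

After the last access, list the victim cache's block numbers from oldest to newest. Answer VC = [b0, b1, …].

VC = [30]

  [0] addr=0x39 blk=14 s=2: MISS | VC []
  [1] addr=0x79 blk=30 s=2: MISS | VC [14]
  [2] addr=0x3b blk=14 s=2: VC-HIT | VC [30]
  [3] addr=0x3b blk=14 s=2: L1-HIT | VC [30]
  [4] addr=0x26 blk=9 s=1: MISS | VC [30]
  [5] addr=0x38 blk=14 s=2: L1-HIT | VC [30]
  [6] addr=0x3a blk=14 s=2: L1-HIT | VC [30]
  [7] addr=0x24 blk=9 s=1: L1-HIT | VC [30]
  [8] addr=0x7a blk=30 s=2: VC-HIT | VC [14]
  [9] addr=0x3a blk=14 s=2: VC-HIT | VC [30]
  [10] addr=0x79 blk=30 s=2: VC-HIT | VC [14]
  [11] addr=0x38 blk=14 s=2: VC-HIT | VC [30]
  [12] addr=0x38 blk=14 s=2: L1-HIT | VC [30]
  [13] addr=0x26 blk=9 s=1: L1-HIT | VC [30]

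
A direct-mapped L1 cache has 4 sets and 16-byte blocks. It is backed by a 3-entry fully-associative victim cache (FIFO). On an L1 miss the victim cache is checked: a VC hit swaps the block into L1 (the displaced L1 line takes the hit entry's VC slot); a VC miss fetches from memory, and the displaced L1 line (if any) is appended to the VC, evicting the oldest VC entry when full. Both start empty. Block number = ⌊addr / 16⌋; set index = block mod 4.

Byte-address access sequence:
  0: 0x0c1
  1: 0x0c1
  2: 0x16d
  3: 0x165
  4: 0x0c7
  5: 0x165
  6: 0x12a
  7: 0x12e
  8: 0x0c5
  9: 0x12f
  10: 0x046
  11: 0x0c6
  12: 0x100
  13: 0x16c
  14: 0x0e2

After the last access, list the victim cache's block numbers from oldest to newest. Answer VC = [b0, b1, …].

VC = [4, 12, 22]

  [0] addr=0xc1 blk=12 s=0: MISS | VC []
  [1] addr=0xc1 blk=12 s=0: L1-HIT | VC []
  [2] addr=0x16d blk=22 s=2: MISS | VC []
  [3] addr=0x165 blk=22 s=2: L1-HIT | VC []
  [4] addr=0xc7 blk=12 s=0: L1-HIT | VC []
  [5] addr=0x165 blk=22 s=2: L1-HIT | VC []
  [6] addr=0x12a blk=18 s=2: MISS | VC [22]
  [7] addr=0x12e blk=18 s=2: L1-HIT | VC [22]
  [8] addr=0xc5 blk=12 s=0: L1-HIT | VC [22]
  [9] addr=0x12f blk=18 s=2: L1-HIT | VC [22]
  [10] addr=0x46 blk=4 s=0: MISS | VC [22, 12]
  [11] addr=0xc6 blk=12 s=0: VC-HIT | VC [22, 4]
  [12] addr=0x100 blk=16 s=0: MISS | VC [22, 4, 12]
  [13] addr=0x16c blk=22 s=2: VC-HIT | VC [18, 4, 12]
  [14] addr=0xe2 blk=14 s=2: MISS | VC [4, 12, 22]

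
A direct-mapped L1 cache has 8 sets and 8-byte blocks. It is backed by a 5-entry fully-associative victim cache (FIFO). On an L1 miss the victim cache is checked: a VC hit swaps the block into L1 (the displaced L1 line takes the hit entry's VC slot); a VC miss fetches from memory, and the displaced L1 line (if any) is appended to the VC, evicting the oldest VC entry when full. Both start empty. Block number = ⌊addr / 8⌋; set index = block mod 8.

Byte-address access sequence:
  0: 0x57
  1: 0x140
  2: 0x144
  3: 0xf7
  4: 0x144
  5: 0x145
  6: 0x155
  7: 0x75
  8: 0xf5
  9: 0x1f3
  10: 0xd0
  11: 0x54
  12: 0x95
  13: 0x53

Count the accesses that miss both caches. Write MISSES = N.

MISSES = 8

  [0] addr=0x57 blk=10 s=2: MISS | VC []
  [1] addr=0x140 blk=40 s=0: MISS | VC []
  [2] addr=0x144 blk=40 s=0: L1-HIT | VC []
  [3] addr=0xf7 blk=30 s=6: MISS | VC []
  [4] addr=0x144 blk=40 s=0: L1-HIT | VC []
  [5] addr=0x145 blk=40 s=0: L1-HIT | VC []
  [6] addr=0x155 blk=42 s=2: MISS | VC [10]
  [7] addr=0x75 blk=14 s=6: MISS | VC [10, 30]
  [8] addr=0xf5 blk=30 s=6: VC-HIT | VC [10, 14]
  [9] addr=0x1f3 blk=62 s=6: MISS | VC [10, 14, 30]
  [10] addr=0xd0 blk=26 s=2: MISS | VC [10, 14, 30, 42]
  [11] addr=0x54 blk=10 s=2: VC-HIT | VC [26, 14, 30, 42]
  [12] addr=0x95 blk=18 s=2: MISS | VC [26, 14, 30, 42, 10]
  [13] addr=0x53 blk=10 s=2: VC-HIT | VC [26, 14, 30, 42, 18]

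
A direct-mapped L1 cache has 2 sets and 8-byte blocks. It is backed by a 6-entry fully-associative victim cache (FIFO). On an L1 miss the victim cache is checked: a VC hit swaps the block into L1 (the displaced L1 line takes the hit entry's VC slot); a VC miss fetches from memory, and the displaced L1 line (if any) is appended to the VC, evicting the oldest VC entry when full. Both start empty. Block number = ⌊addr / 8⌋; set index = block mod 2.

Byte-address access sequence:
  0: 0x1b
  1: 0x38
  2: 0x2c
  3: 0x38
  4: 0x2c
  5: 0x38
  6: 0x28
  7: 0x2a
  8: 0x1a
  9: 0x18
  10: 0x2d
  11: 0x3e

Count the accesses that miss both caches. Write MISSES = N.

  [0] addr=0x1b blk=3 s=1: MISS | VC []
  [1] addr=0x38 blk=7 s=1: MISS | VC [3]
  [2] addr=0x2c blk=5 s=1: MISS | VC [3, 7]
  [3] addr=0x38 blk=7 s=1: VC-HIT | VC [3, 5]
  [4] addr=0x2c blk=5 s=1: VC-HIT | VC [3, 7]
  [5] addr=0x38 blk=7 s=1: VC-HIT | VC [3, 5]
  [6] addr=0x28 blk=5 s=1: VC-HIT | VC [3, 7]
  [7] addr=0x2a blk=5 s=1: L1-HIT | VC [3, 7]
  [8] addr=0x1a blk=3 s=1: VC-HIT | VC [5, 7]
  [9] addr=0x18 blk=3 s=1: L1-HIT | VC [5, 7]
  [10] addr=0x2d blk=5 s=1: VC-HIT | VC [3, 7]
  [11] addr=0x3e blk=7 s=1: VC-HIT | VC [3, 5]

MISSES = 3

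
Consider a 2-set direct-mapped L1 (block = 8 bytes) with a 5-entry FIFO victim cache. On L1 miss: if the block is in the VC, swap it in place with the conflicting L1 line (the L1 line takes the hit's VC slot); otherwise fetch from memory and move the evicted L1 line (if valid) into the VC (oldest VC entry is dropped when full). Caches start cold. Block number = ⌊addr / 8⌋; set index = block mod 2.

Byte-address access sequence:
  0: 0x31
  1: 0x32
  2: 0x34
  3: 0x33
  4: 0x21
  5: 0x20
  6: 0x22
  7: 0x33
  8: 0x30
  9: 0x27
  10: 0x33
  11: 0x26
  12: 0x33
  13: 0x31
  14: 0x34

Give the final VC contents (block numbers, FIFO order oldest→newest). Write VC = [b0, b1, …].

#0 0x31→b6/s0 MISS; vc=[]
#1 0x32→b6/s0 L1-HIT; vc=[]
#2 0x34→b6/s0 L1-HIT; vc=[]
#3 0x33→b6/s0 L1-HIT; vc=[]
#4 0x21→b4/s0 MISS; vc=[6]
#5 0x20→b4/s0 L1-HIT; vc=[6]
#6 0x22→b4/s0 L1-HIT; vc=[6]
#7 0x33→b6/s0 VC-HIT; vc=[4]
#8 0x30→b6/s0 L1-HIT; vc=[4]
#9 0x27→b4/s0 VC-HIT; vc=[6]
#10 0x33→b6/s0 VC-HIT; vc=[4]
#11 0x26→b4/s0 VC-HIT; vc=[6]
#12 0x33→b6/s0 VC-HIT; vc=[4]
#13 0x31→b6/s0 L1-HIT; vc=[4]
#14 0x34→b6/s0 L1-HIT; vc=[4]

VC = [4]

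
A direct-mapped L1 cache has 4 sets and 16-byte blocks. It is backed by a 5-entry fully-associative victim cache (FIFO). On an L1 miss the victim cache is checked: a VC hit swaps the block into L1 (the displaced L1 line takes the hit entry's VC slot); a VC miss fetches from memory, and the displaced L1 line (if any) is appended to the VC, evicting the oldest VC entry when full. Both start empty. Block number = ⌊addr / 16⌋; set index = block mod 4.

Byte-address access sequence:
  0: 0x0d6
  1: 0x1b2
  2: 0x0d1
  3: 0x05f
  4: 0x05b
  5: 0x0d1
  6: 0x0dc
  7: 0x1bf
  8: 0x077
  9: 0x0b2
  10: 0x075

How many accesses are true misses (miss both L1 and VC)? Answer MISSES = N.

0: 0xd6 (blk 13, set 1) → MISS  vc=[]
1: 0x1b2 (blk 27, set 3) → MISS  vc=[]
2: 0xd1 (blk 13, set 1) → L1-HIT  vc=[]
3: 0x5f (blk 5, set 1) → MISS  vc=[13]
4: 0x5b (blk 5, set 1) → L1-HIT  vc=[13]
5: 0xd1 (blk 13, set 1) → VC-HIT  vc=[5]
6: 0xdc (blk 13, set 1) → L1-HIT  vc=[5]
7: 0x1bf (blk 27, set 3) → L1-HIT  vc=[5]
8: 0x77 (blk 7, set 3) → MISS  vc=[5, 27]
9: 0xb2 (blk 11, set 3) → MISS  vc=[5, 27, 7]
10: 0x75 (blk 7, set 3) → VC-HIT  vc=[5, 27, 11]

MISSES = 5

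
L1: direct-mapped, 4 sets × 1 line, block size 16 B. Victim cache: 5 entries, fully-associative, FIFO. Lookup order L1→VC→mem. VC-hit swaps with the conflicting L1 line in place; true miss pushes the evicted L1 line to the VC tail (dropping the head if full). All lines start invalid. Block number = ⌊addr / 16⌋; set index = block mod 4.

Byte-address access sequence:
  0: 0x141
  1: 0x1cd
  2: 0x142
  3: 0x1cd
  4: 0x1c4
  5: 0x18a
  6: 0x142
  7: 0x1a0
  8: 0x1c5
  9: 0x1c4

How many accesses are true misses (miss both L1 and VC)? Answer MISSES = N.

#0 0x141→b20/s0 MISS; vc=[]
#1 0x1cd→b28/s0 MISS; vc=[20]
#2 0x142→b20/s0 VC-HIT; vc=[28]
#3 0x1cd→b28/s0 VC-HIT; vc=[20]
#4 0x1c4→b28/s0 L1-HIT; vc=[20]
#5 0x18a→b24/s0 MISS; vc=[20,28]
#6 0x142→b20/s0 VC-HIT; vc=[24,28]
#7 0x1a0→b26/s2 MISS; vc=[24,28]
#8 0x1c5→b28/s0 VC-HIT; vc=[24,20]
#9 0x1c4→b28/s0 L1-HIT; vc=[24,20]

MISSES = 4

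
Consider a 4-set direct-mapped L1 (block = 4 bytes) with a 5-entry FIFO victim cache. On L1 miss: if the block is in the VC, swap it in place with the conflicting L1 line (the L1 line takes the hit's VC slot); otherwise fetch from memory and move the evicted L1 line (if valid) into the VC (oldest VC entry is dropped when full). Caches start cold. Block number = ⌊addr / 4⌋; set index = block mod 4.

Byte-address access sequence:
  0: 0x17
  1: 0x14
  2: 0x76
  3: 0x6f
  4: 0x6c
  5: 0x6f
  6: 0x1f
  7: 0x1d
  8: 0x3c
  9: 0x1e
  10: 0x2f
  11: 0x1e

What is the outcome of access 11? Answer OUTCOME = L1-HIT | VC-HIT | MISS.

OUTCOME = VC-HIT

#0 0x17→b5/s1 MISS; vc=[]
#1 0x14→b5/s1 L1-HIT; vc=[]
#2 0x76→b29/s1 MISS; vc=[5]
#3 0x6f→b27/s3 MISS; vc=[5]
#4 0x6c→b27/s3 L1-HIT; vc=[5]
#5 0x6f→b27/s3 L1-HIT; vc=[5]
#6 0x1f→b7/s3 MISS; vc=[5,27]
#7 0x1d→b7/s3 L1-HIT; vc=[5,27]
#8 0x3c→b15/s3 MISS; vc=[5,27,7]
#9 0x1e→b7/s3 VC-HIT; vc=[5,27,15]
#10 0x2f→b11/s3 MISS; vc=[5,27,15,7]
#11 0x1e→b7/s3 VC-HIT; vc=[5,27,15,11]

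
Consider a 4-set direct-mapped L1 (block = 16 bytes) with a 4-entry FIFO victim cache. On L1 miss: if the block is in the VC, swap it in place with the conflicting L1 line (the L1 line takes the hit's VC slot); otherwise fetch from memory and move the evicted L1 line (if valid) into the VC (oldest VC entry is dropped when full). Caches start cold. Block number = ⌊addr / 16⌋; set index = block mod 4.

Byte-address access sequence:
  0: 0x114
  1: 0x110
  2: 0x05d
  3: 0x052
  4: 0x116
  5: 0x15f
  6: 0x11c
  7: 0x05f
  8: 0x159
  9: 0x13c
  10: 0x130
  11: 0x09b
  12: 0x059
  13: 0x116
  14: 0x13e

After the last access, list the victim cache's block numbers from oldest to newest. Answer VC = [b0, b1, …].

  [0] addr=0x114 blk=17 s=1: MISS | VC []
  [1] addr=0x110 blk=17 s=1: L1-HIT | VC []
  [2] addr=0x5d blk=5 s=1: MISS | VC [17]
  [3] addr=0x52 blk=5 s=1: L1-HIT | VC [17]
  [4] addr=0x116 blk=17 s=1: VC-HIT | VC [5]
  [5] addr=0x15f blk=21 s=1: MISS | VC [5, 17]
  [6] addr=0x11c blk=17 s=1: VC-HIT | VC [5, 21]
  [7] addr=0x5f blk=5 s=1: VC-HIT | VC [17, 21]
  [8] addr=0x159 blk=21 s=1: VC-HIT | VC [17, 5]
  [9] addr=0x13c blk=19 s=3: MISS | VC [17, 5]
  [10] addr=0x130 blk=19 s=3: L1-HIT | VC [17, 5]
  [11] addr=0x9b blk=9 s=1: MISS | VC [17, 5, 21]
  [12] addr=0x59 blk=5 s=1: VC-HIT | VC [17, 9, 21]
  [13] addr=0x116 blk=17 s=1: VC-HIT | VC [5, 9, 21]
  [14] addr=0x13e blk=19 s=3: L1-HIT | VC [5, 9, 21]

VC = [5, 9, 21]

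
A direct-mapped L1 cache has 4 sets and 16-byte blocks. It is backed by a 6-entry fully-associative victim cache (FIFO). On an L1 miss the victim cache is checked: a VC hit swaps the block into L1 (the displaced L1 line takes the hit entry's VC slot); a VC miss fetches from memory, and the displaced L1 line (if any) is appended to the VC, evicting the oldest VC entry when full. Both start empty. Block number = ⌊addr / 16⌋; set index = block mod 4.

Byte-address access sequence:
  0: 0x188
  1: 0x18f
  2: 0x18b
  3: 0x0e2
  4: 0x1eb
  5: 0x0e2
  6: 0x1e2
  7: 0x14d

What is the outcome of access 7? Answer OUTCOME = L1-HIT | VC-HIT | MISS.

OUTCOME = MISS

0: 0x188 (blk 24, set 0) → MISS  vc=[]
1: 0x18f (blk 24, set 0) → L1-HIT  vc=[]
2: 0x18b (blk 24, set 0) → L1-HIT  vc=[]
3: 0xe2 (blk 14, set 2) → MISS  vc=[]
4: 0x1eb (blk 30, set 2) → MISS  vc=[14]
5: 0xe2 (blk 14, set 2) → VC-HIT  vc=[30]
6: 0x1e2 (blk 30, set 2) → VC-HIT  vc=[14]
7: 0x14d (blk 20, set 0) → MISS  vc=[14, 24]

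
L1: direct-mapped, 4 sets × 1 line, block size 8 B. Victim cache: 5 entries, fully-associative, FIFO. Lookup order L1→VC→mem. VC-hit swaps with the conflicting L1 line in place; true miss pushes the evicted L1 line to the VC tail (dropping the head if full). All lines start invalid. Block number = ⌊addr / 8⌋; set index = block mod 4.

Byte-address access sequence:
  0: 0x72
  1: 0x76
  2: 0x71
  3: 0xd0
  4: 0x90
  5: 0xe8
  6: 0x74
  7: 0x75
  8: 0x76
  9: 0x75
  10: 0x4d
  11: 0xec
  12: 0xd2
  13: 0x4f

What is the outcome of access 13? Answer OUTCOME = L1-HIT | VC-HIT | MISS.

#0 0x72→b14/s2 MISS; vc=[]
#1 0x76→b14/s2 L1-HIT; vc=[]
#2 0x71→b14/s2 L1-HIT; vc=[]
#3 0xd0→b26/s2 MISS; vc=[14]
#4 0x90→b18/s2 MISS; vc=[14,26]
#5 0xe8→b29/s1 MISS; vc=[14,26]
#6 0x74→b14/s2 VC-HIT; vc=[18,26]
#7 0x75→b14/s2 L1-HIT; vc=[18,26]
#8 0x76→b14/s2 L1-HIT; vc=[18,26]
#9 0x75→b14/s2 L1-HIT; vc=[18,26]
#10 0x4d→b9/s1 MISS; vc=[18,26,29]
#11 0xec→b29/s1 VC-HIT; vc=[18,26,9]
#12 0xd2→b26/s2 VC-HIT; vc=[18,14,9]
#13 0x4f→b9/s1 VC-HIT; vc=[18,14,29]

OUTCOME = VC-HIT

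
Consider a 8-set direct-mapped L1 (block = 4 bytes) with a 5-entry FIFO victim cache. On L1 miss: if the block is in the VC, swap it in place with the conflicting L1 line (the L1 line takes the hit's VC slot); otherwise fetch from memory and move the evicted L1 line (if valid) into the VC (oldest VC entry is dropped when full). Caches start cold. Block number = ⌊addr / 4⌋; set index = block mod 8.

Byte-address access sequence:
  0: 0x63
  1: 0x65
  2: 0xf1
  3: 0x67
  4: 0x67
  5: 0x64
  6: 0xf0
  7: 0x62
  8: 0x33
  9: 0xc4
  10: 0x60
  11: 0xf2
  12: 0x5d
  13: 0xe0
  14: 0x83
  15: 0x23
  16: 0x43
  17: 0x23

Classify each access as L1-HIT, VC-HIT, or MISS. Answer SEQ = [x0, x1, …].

  [0] addr=0x63 blk=24 s=0: MISS | VC []
  [1] addr=0x65 blk=25 s=1: MISS | VC []
  [2] addr=0xf1 blk=60 s=4: MISS | VC []
  [3] addr=0x67 blk=25 s=1: L1-HIT | VC []
  [4] addr=0x67 blk=25 s=1: L1-HIT | VC []
  [5] addr=0x64 blk=25 s=1: L1-HIT | VC []
  [6] addr=0xf0 blk=60 s=4: L1-HIT | VC []
  [7] addr=0x62 blk=24 s=0: L1-HIT | VC []
  [8] addr=0x33 blk=12 s=4: MISS | VC [60]
  [9] addr=0xc4 blk=49 s=1: MISS | VC [60, 25]
  [10] addr=0x60 blk=24 s=0: L1-HIT | VC [60, 25]
  [11] addr=0xf2 blk=60 s=4: VC-HIT | VC [12, 25]
  [12] addr=0x5d blk=23 s=7: MISS | VC [12, 25]
  [13] addr=0xe0 blk=56 s=0: MISS | VC [12, 25, 24]
  [14] addr=0x83 blk=32 s=0: MISS | VC [12, 25, 24, 56]
  [15] addr=0x23 blk=8 s=0: MISS | VC [12, 25, 24, 56, 32]
  [16] addr=0x43 blk=16 s=0: MISS | VC [25, 24, 56, 32, 8]
  [17] addr=0x23 blk=8 s=0: VC-HIT | VC [25, 24, 56, 32, 16]

SEQ = [MISS, MISS, MISS, L1-HIT, L1-HIT, L1-HIT, L1-HIT, L1-HIT, MISS, MISS, L1-HIT, VC-HIT, MISS, MISS, MISS, MISS, MISS, VC-HIT]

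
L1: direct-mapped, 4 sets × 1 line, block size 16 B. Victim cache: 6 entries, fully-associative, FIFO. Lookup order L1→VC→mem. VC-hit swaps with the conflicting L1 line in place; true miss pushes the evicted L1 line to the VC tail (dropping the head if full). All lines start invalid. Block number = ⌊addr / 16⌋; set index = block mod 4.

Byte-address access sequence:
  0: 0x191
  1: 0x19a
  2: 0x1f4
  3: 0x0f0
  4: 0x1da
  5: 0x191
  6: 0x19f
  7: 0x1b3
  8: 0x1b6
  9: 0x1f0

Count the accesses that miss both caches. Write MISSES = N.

MISSES = 5

0: 0x191 (blk 25, set 1) → MISS  vc=[]
1: 0x19a (blk 25, set 1) → L1-HIT  vc=[]
2: 0x1f4 (blk 31, set 3) → MISS  vc=[]
3: 0xf0 (blk 15, set 3) → MISS  vc=[31]
4: 0x1da (blk 29, set 1) → MISS  vc=[31, 25]
5: 0x191 (blk 25, set 1) → VC-HIT  vc=[31, 29]
6: 0x19f (blk 25, set 1) → L1-HIT  vc=[31, 29]
7: 0x1b3 (blk 27, set 3) → MISS  vc=[31, 29, 15]
8: 0x1b6 (blk 27, set 3) → L1-HIT  vc=[31, 29, 15]
9: 0x1f0 (blk 31, set 3) → VC-HIT  vc=[27, 29, 15]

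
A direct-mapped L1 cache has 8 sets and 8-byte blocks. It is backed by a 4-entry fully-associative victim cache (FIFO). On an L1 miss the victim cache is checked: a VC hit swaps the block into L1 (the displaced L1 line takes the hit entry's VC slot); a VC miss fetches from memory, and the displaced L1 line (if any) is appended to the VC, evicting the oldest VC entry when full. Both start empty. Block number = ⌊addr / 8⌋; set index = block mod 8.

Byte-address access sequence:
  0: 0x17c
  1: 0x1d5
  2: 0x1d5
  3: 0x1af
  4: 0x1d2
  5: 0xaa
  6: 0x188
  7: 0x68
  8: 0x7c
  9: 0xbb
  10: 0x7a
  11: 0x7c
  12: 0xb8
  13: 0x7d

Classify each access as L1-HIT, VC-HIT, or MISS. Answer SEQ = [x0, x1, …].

  [0] addr=0x17c blk=47 s=7: MISS | VC []
  [1] addr=0x1d5 blk=58 s=2: MISS | VC []
  [2] addr=0x1d5 blk=58 s=2: L1-HIT | VC []
  [3] addr=0x1af blk=53 s=5: MISS | VC []
  [4] addr=0x1d2 blk=58 s=2: L1-HIT | VC []
  [5] addr=0xaa blk=21 s=5: MISS | VC [53]
  [6] addr=0x188 blk=49 s=1: MISS | VC [53]
  [7] addr=0x68 blk=13 s=5: MISS | VC [53, 21]
  [8] addr=0x7c blk=15 s=7: MISS | VC [53, 21, 47]
  [9] addr=0xbb blk=23 s=7: MISS | VC [53, 21, 47, 15]
  [10] addr=0x7a blk=15 s=7: VC-HIT | VC [53, 21, 47, 23]
  [11] addr=0x7c blk=15 s=7: L1-HIT | VC [53, 21, 47, 23]
  [12] addr=0xb8 blk=23 s=7: VC-HIT | VC [53, 21, 47, 15]
  [13] addr=0x7d blk=15 s=7: VC-HIT | VC [53, 21, 47, 23]

SEQ = [MISS, MISS, L1-HIT, MISS, L1-HIT, MISS, MISS, MISS, MISS, MISS, VC-HIT, L1-HIT, VC-HIT, VC-HIT]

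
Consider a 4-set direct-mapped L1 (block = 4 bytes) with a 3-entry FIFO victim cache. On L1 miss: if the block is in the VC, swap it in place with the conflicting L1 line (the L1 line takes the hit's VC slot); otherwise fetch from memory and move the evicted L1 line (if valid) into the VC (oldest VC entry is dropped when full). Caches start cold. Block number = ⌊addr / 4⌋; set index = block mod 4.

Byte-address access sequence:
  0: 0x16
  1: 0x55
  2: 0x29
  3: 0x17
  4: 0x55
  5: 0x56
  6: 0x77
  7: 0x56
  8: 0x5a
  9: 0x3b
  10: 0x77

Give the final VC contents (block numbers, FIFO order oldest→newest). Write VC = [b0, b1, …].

VC = [21, 10, 22]

#0 0x16→b5/s1 MISS; vc=[]
#1 0x55→b21/s1 MISS; vc=[5]
#2 0x29→b10/s2 MISS; vc=[5]
#3 0x17→b5/s1 VC-HIT; vc=[21]
#4 0x55→b21/s1 VC-HIT; vc=[5]
#5 0x56→b21/s1 L1-HIT; vc=[5]
#6 0x77→b29/s1 MISS; vc=[5,21]
#7 0x56→b21/s1 VC-HIT; vc=[5,29]
#8 0x5a→b22/s2 MISS; vc=[5,29,10]
#9 0x3b→b14/s2 MISS; vc=[29,10,22]
#10 0x77→b29/s1 VC-HIT; vc=[21,10,22]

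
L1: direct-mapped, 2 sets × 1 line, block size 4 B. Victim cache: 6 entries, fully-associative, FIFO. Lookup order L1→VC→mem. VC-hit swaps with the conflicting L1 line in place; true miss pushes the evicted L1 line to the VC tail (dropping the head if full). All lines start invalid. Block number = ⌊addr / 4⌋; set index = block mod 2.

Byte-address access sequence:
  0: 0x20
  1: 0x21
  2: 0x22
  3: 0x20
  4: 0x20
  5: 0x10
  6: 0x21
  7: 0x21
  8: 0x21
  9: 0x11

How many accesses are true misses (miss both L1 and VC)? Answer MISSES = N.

0: 0x20 (blk 8, set 0) → MISS  vc=[]
1: 0x21 (blk 8, set 0) → L1-HIT  vc=[]
2: 0x22 (blk 8, set 0) → L1-HIT  vc=[]
3: 0x20 (blk 8, set 0) → L1-HIT  vc=[]
4: 0x20 (blk 8, set 0) → L1-HIT  vc=[]
5: 0x10 (blk 4, set 0) → MISS  vc=[8]
6: 0x21 (blk 8, set 0) → VC-HIT  vc=[4]
7: 0x21 (blk 8, set 0) → L1-HIT  vc=[4]
8: 0x21 (blk 8, set 0) → L1-HIT  vc=[4]
9: 0x11 (blk 4, set 0) → VC-HIT  vc=[8]

MISSES = 2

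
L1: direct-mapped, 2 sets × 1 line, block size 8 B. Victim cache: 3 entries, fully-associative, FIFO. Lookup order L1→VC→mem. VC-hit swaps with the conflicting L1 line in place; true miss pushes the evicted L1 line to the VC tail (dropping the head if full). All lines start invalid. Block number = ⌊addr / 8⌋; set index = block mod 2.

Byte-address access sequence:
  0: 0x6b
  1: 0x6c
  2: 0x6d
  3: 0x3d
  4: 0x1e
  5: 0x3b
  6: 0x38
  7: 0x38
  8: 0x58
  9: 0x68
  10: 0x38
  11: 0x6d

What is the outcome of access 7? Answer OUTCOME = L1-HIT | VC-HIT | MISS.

0: 0x6b (blk 13, set 1) → MISS  vc=[]
1: 0x6c (blk 13, set 1) → L1-HIT  vc=[]
2: 0x6d (blk 13, set 1) → L1-HIT  vc=[]
3: 0x3d (blk 7, set 1) → MISS  vc=[13]
4: 0x1e (blk 3, set 1) → MISS  vc=[13, 7]
5: 0x3b (blk 7, set 1) → VC-HIT  vc=[13, 3]
6: 0x38 (blk 7, set 1) → L1-HIT  vc=[13, 3]
7: 0x38 (blk 7, set 1) → L1-HIT  vc=[13, 3]
8: 0x58 (blk 11, set 1) → MISS  vc=[13, 3, 7]
9: 0x68 (blk 13, set 1) → VC-HIT  vc=[11, 3, 7]
10: 0x38 (blk 7, set 1) → VC-HIT  vc=[11, 3, 13]
11: 0x6d (blk 13, set 1) → VC-HIT  vc=[11, 3, 7]

OUTCOME = L1-HIT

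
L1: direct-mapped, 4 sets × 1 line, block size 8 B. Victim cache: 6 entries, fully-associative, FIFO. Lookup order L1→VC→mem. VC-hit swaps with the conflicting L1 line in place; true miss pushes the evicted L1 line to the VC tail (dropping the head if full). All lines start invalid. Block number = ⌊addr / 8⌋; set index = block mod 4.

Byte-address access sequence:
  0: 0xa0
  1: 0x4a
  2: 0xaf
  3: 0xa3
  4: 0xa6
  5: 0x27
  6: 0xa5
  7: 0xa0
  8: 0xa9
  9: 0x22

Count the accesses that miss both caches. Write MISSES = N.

MISSES = 4

#0 0xa0→b20/s0 MISS; vc=[]
#1 0x4a→b9/s1 MISS; vc=[]
#2 0xaf→b21/s1 MISS; vc=[9]
#3 0xa3→b20/s0 L1-HIT; vc=[9]
#4 0xa6→b20/s0 L1-HIT; vc=[9]
#5 0x27→b4/s0 MISS; vc=[9,20]
#6 0xa5→b20/s0 VC-HIT; vc=[9,4]
#7 0xa0→b20/s0 L1-HIT; vc=[9,4]
#8 0xa9→b21/s1 L1-HIT; vc=[9,4]
#9 0x22→b4/s0 VC-HIT; vc=[9,20]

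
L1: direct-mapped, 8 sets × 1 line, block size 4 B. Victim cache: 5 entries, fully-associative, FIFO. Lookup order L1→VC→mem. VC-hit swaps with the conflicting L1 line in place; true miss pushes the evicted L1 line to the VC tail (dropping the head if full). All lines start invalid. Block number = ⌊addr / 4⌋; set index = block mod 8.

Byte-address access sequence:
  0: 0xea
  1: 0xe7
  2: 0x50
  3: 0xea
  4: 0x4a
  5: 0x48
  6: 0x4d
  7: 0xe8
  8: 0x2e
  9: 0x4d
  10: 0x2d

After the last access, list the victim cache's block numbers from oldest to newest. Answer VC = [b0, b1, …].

VC = [18, 19]

0: 0xea (blk 58, set 2) → MISS  vc=[]
1: 0xe7 (blk 57, set 1) → MISS  vc=[]
2: 0x50 (blk 20, set 4) → MISS  vc=[]
3: 0xea (blk 58, set 2) → L1-HIT  vc=[]
4: 0x4a (blk 18, set 2) → MISS  vc=[58]
5: 0x48 (blk 18, set 2) → L1-HIT  vc=[58]
6: 0x4d (blk 19, set 3) → MISS  vc=[58]
7: 0xe8 (blk 58, set 2) → VC-HIT  vc=[18]
8: 0x2e (blk 11, set 3) → MISS  vc=[18, 19]
9: 0x4d (blk 19, set 3) → VC-HIT  vc=[18, 11]
10: 0x2d (blk 11, set 3) → VC-HIT  vc=[18, 19]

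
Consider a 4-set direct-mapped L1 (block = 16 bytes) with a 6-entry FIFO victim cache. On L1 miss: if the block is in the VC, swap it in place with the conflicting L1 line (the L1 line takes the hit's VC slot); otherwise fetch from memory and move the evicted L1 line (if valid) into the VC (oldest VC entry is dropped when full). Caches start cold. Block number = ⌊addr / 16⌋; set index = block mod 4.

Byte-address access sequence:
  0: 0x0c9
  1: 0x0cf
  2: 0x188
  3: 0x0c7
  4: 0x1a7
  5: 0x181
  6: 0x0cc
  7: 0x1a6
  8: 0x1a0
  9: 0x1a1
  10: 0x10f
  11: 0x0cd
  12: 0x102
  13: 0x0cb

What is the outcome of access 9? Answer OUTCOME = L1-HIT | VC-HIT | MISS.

  [0] addr=0xc9 blk=12 s=0: MISS | VC []
  [1] addr=0xcf blk=12 s=0: L1-HIT | VC []
  [2] addr=0x188 blk=24 s=0: MISS | VC [12]
  [3] addr=0xc7 blk=12 s=0: VC-HIT | VC [24]
  [4] addr=0x1a7 blk=26 s=2: MISS | VC [24]
  [5] addr=0x181 blk=24 s=0: VC-HIT | VC [12]
  [6] addr=0xcc blk=12 s=0: VC-HIT | VC [24]
  [7] addr=0x1a6 blk=26 s=2: L1-HIT | VC [24]
  [8] addr=0x1a0 blk=26 s=2: L1-HIT | VC [24]
  [9] addr=0x1a1 blk=26 s=2: L1-HIT | VC [24]
  [10] addr=0x10f blk=16 s=0: MISS | VC [24, 12]
  [11] addr=0xcd blk=12 s=0: VC-HIT | VC [24, 16]
  [12] addr=0x102 blk=16 s=0: VC-HIT | VC [24, 12]
  [13] addr=0xcb blk=12 s=0: VC-HIT | VC [24, 16]

OUTCOME = L1-HIT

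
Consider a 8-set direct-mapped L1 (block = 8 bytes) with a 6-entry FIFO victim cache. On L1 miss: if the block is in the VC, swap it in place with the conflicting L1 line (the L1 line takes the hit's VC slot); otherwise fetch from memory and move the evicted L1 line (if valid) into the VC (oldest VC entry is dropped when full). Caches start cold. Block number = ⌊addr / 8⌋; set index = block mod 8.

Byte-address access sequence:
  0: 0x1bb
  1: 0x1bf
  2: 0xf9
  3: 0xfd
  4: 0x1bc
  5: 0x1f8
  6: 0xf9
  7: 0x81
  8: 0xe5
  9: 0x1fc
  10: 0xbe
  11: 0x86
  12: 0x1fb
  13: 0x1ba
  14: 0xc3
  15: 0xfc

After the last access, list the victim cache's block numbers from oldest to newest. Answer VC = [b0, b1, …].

VC = [55, 63, 23, 16]

0: 0x1bb (blk 55, set 7) → MISS  vc=[]
1: 0x1bf (blk 55, set 7) → L1-HIT  vc=[]
2: 0xf9 (blk 31, set 7) → MISS  vc=[55]
3: 0xfd (blk 31, set 7) → L1-HIT  vc=[55]
4: 0x1bc (blk 55, set 7) → VC-HIT  vc=[31]
5: 0x1f8 (blk 63, set 7) → MISS  vc=[31, 55]
6: 0xf9 (blk 31, set 7) → VC-HIT  vc=[63, 55]
7: 0x81 (blk 16, set 0) → MISS  vc=[63, 55]
8: 0xe5 (blk 28, set 4) → MISS  vc=[63, 55]
9: 0x1fc (blk 63, set 7) → VC-HIT  vc=[31, 55]
10: 0xbe (blk 23, set 7) → MISS  vc=[31, 55, 63]
11: 0x86 (blk 16, set 0) → L1-HIT  vc=[31, 55, 63]
12: 0x1fb (blk 63, set 7) → VC-HIT  vc=[31, 55, 23]
13: 0x1ba (blk 55, set 7) → VC-HIT  vc=[31, 63, 23]
14: 0xc3 (blk 24, set 0) → MISS  vc=[31, 63, 23, 16]
15: 0xfc (blk 31, set 7) → VC-HIT  vc=[55, 63, 23, 16]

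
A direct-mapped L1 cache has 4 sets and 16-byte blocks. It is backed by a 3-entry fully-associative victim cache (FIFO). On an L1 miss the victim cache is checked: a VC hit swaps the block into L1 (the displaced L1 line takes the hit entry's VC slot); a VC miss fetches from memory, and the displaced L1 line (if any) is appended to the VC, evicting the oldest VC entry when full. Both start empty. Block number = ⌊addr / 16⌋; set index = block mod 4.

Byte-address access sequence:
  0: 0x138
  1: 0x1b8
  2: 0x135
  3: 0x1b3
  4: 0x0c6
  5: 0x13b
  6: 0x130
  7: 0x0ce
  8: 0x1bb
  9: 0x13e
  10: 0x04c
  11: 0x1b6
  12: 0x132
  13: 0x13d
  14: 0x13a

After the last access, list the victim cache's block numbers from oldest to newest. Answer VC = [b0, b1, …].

  [0] addr=0x138 blk=19 s=3: MISS | VC []
  [1] addr=0x1b8 blk=27 s=3: MISS | VC [19]
  [2] addr=0x135 blk=19 s=3: VC-HIT | VC [27]
  [3] addr=0x1b3 blk=27 s=3: VC-HIT | VC [19]
  [4] addr=0xc6 blk=12 s=0: MISS | VC [19]
  [5] addr=0x13b blk=19 s=3: VC-HIT | VC [27]
  [6] addr=0x130 blk=19 s=3: L1-HIT | VC [27]
  [7] addr=0xce blk=12 s=0: L1-HIT | VC [27]
  [8] addr=0x1bb blk=27 s=3: VC-HIT | VC [19]
  [9] addr=0x13e blk=19 s=3: VC-HIT | VC [27]
  [10] addr=0x4c blk=4 s=0: MISS | VC [27, 12]
  [11] addr=0x1b6 blk=27 s=3: VC-HIT | VC [19, 12]
  [12] addr=0x132 blk=19 s=3: VC-HIT | VC [27, 12]
  [13] addr=0x13d blk=19 s=3: L1-HIT | VC [27, 12]
  [14] addr=0x13a blk=19 s=3: L1-HIT | VC [27, 12]

VC = [27, 12]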